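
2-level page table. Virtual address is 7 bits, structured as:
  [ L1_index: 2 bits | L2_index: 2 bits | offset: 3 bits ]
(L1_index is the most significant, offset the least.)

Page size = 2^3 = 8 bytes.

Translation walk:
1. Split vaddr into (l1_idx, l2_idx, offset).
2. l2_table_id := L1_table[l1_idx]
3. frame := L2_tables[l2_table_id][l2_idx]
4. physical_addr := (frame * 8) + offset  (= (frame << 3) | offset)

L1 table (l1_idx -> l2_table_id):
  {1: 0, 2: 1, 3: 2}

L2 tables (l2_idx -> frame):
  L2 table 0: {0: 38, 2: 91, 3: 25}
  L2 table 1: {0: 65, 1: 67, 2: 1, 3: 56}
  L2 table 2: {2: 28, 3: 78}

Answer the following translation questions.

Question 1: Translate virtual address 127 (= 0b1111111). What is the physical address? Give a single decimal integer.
vaddr = 127 = 0b1111111
Split: l1_idx=3, l2_idx=3, offset=7
L1[3] = 2
L2[2][3] = 78
paddr = 78 * 8 + 7 = 631

Answer: 631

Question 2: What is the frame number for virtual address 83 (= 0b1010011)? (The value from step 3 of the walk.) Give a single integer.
Answer: 1

Derivation:
vaddr = 83: l1_idx=2, l2_idx=2
L1[2] = 1; L2[1][2] = 1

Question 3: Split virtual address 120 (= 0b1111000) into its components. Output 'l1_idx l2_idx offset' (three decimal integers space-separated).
vaddr = 120 = 0b1111000
  top 2 bits -> l1_idx = 3
  next 2 bits -> l2_idx = 3
  bottom 3 bits -> offset = 0

Answer: 3 3 0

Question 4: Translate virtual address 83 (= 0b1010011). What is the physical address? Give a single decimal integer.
Answer: 11

Derivation:
vaddr = 83 = 0b1010011
Split: l1_idx=2, l2_idx=2, offset=3
L1[2] = 1
L2[1][2] = 1
paddr = 1 * 8 + 3 = 11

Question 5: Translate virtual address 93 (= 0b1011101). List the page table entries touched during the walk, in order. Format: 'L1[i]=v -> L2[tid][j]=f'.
vaddr = 93 = 0b1011101
Split: l1_idx=2, l2_idx=3, offset=5

Answer: L1[2]=1 -> L2[1][3]=56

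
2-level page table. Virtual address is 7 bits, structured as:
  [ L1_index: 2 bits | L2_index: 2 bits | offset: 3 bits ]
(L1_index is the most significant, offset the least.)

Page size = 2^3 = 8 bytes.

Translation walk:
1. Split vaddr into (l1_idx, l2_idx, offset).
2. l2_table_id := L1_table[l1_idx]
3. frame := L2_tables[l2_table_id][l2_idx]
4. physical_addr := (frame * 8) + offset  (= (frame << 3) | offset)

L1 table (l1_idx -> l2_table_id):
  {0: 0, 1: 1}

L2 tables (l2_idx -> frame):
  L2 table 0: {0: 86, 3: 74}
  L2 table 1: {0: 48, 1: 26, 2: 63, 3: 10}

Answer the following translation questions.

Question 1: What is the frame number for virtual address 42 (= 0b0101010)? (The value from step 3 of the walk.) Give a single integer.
Answer: 26

Derivation:
vaddr = 42: l1_idx=1, l2_idx=1
L1[1] = 1; L2[1][1] = 26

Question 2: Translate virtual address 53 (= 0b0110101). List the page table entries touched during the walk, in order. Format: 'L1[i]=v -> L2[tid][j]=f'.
Answer: L1[1]=1 -> L2[1][2]=63

Derivation:
vaddr = 53 = 0b0110101
Split: l1_idx=1, l2_idx=2, offset=5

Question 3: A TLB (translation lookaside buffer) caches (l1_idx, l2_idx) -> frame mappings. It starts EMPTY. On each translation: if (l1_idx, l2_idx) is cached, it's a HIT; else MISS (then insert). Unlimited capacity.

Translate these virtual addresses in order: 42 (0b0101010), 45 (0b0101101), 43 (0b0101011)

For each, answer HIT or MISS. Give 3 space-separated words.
Answer: MISS HIT HIT

Derivation:
vaddr=42: (1,1) not in TLB -> MISS, insert
vaddr=45: (1,1) in TLB -> HIT
vaddr=43: (1,1) in TLB -> HIT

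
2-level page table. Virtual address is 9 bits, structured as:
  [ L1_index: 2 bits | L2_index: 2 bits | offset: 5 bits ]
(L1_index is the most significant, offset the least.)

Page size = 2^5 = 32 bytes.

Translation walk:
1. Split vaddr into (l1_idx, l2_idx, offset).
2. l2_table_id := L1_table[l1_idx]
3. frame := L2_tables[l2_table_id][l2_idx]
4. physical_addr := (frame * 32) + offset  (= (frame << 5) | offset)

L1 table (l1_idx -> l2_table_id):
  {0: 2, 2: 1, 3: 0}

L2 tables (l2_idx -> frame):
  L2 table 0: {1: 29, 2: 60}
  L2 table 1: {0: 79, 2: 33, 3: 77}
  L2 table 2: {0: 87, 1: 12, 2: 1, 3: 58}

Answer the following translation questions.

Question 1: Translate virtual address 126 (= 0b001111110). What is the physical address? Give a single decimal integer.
vaddr = 126 = 0b001111110
Split: l1_idx=0, l2_idx=3, offset=30
L1[0] = 2
L2[2][3] = 58
paddr = 58 * 32 + 30 = 1886

Answer: 1886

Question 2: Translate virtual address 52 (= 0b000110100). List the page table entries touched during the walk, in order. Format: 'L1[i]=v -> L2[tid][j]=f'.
vaddr = 52 = 0b000110100
Split: l1_idx=0, l2_idx=1, offset=20

Answer: L1[0]=2 -> L2[2][1]=12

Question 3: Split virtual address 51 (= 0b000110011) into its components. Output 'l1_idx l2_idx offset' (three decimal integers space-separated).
Answer: 0 1 19

Derivation:
vaddr = 51 = 0b000110011
  top 2 bits -> l1_idx = 0
  next 2 bits -> l2_idx = 1
  bottom 5 bits -> offset = 19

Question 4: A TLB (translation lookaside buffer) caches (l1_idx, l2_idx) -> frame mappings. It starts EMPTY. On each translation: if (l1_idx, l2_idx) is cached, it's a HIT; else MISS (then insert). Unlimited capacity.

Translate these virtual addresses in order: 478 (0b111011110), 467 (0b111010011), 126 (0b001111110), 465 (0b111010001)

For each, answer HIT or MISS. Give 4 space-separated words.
Answer: MISS HIT MISS HIT

Derivation:
vaddr=478: (3,2) not in TLB -> MISS, insert
vaddr=467: (3,2) in TLB -> HIT
vaddr=126: (0,3) not in TLB -> MISS, insert
vaddr=465: (3,2) in TLB -> HIT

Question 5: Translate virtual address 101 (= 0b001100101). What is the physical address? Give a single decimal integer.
vaddr = 101 = 0b001100101
Split: l1_idx=0, l2_idx=3, offset=5
L1[0] = 2
L2[2][3] = 58
paddr = 58 * 32 + 5 = 1861

Answer: 1861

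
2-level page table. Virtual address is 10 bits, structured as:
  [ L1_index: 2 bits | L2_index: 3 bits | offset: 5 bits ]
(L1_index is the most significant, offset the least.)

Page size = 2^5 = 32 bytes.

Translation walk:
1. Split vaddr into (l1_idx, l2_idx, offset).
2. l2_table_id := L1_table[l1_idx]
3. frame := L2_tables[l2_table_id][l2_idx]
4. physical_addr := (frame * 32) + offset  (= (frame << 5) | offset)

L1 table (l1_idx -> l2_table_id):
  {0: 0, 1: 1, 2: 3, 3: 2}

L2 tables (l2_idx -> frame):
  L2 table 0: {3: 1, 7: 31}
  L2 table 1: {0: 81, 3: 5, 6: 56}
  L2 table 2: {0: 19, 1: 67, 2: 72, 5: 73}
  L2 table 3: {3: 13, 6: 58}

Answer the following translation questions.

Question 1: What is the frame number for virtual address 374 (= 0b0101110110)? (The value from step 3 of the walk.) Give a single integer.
vaddr = 374: l1_idx=1, l2_idx=3
L1[1] = 1; L2[1][3] = 5

Answer: 5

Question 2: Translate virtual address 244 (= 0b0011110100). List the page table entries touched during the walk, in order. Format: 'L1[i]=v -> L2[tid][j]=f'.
Answer: L1[0]=0 -> L2[0][7]=31

Derivation:
vaddr = 244 = 0b0011110100
Split: l1_idx=0, l2_idx=7, offset=20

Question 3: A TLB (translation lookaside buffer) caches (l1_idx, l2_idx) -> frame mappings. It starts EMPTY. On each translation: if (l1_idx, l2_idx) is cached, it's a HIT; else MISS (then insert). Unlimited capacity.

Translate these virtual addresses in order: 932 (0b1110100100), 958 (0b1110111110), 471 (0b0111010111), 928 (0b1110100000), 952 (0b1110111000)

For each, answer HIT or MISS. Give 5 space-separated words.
vaddr=932: (3,5) not in TLB -> MISS, insert
vaddr=958: (3,5) in TLB -> HIT
vaddr=471: (1,6) not in TLB -> MISS, insert
vaddr=928: (3,5) in TLB -> HIT
vaddr=952: (3,5) in TLB -> HIT

Answer: MISS HIT MISS HIT HIT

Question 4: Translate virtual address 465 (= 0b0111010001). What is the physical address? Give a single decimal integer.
vaddr = 465 = 0b0111010001
Split: l1_idx=1, l2_idx=6, offset=17
L1[1] = 1
L2[1][6] = 56
paddr = 56 * 32 + 17 = 1809

Answer: 1809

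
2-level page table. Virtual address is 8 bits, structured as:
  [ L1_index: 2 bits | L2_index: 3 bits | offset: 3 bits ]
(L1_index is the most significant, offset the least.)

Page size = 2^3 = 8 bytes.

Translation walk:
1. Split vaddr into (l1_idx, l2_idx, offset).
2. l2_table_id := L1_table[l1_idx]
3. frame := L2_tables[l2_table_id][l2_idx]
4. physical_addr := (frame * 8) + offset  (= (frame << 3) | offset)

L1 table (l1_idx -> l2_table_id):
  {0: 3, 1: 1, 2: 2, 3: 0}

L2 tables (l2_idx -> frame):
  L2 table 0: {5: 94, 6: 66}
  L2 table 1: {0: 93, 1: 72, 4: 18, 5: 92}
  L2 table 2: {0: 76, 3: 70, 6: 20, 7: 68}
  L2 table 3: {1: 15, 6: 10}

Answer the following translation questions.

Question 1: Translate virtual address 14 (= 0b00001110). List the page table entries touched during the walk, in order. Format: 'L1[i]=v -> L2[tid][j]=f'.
vaddr = 14 = 0b00001110
Split: l1_idx=0, l2_idx=1, offset=6

Answer: L1[0]=3 -> L2[3][1]=15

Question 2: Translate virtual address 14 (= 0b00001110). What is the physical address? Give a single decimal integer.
Answer: 126

Derivation:
vaddr = 14 = 0b00001110
Split: l1_idx=0, l2_idx=1, offset=6
L1[0] = 3
L2[3][1] = 15
paddr = 15 * 8 + 6 = 126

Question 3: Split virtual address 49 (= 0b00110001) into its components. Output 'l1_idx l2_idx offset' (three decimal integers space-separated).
vaddr = 49 = 0b00110001
  top 2 bits -> l1_idx = 0
  next 3 bits -> l2_idx = 6
  bottom 3 bits -> offset = 1

Answer: 0 6 1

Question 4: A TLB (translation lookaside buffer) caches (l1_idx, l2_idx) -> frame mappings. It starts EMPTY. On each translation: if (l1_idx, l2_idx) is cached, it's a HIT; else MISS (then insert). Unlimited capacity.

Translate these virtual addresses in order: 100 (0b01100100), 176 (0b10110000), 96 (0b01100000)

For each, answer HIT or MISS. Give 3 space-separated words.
vaddr=100: (1,4) not in TLB -> MISS, insert
vaddr=176: (2,6) not in TLB -> MISS, insert
vaddr=96: (1,4) in TLB -> HIT

Answer: MISS MISS HIT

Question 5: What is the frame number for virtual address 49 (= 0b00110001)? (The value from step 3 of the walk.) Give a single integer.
Answer: 10

Derivation:
vaddr = 49: l1_idx=0, l2_idx=6
L1[0] = 3; L2[3][6] = 10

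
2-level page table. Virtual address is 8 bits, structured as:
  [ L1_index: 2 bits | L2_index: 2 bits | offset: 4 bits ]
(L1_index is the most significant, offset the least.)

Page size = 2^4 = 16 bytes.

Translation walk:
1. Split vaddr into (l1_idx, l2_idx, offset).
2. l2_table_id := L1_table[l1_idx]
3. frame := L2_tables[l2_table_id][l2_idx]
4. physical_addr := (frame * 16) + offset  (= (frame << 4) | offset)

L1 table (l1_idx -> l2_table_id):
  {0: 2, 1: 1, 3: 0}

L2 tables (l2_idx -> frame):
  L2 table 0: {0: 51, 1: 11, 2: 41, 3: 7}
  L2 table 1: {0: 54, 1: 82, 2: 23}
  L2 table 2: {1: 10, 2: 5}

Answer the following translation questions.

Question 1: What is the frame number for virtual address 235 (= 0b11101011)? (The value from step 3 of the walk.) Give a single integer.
Answer: 41

Derivation:
vaddr = 235: l1_idx=3, l2_idx=2
L1[3] = 0; L2[0][2] = 41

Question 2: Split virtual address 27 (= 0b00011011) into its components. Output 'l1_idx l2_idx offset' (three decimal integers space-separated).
vaddr = 27 = 0b00011011
  top 2 bits -> l1_idx = 0
  next 2 bits -> l2_idx = 1
  bottom 4 bits -> offset = 11

Answer: 0 1 11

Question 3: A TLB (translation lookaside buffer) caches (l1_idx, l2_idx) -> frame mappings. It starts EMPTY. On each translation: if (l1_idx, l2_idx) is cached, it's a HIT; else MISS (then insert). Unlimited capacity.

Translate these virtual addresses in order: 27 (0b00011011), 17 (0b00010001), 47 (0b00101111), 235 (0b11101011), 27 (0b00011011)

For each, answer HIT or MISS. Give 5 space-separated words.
vaddr=27: (0,1) not in TLB -> MISS, insert
vaddr=17: (0,1) in TLB -> HIT
vaddr=47: (0,2) not in TLB -> MISS, insert
vaddr=235: (3,2) not in TLB -> MISS, insert
vaddr=27: (0,1) in TLB -> HIT

Answer: MISS HIT MISS MISS HIT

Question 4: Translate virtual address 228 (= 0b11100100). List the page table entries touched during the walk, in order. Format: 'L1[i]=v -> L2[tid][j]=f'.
vaddr = 228 = 0b11100100
Split: l1_idx=3, l2_idx=2, offset=4

Answer: L1[3]=0 -> L2[0][2]=41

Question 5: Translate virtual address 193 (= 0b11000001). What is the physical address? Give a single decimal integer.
vaddr = 193 = 0b11000001
Split: l1_idx=3, l2_idx=0, offset=1
L1[3] = 0
L2[0][0] = 51
paddr = 51 * 16 + 1 = 817

Answer: 817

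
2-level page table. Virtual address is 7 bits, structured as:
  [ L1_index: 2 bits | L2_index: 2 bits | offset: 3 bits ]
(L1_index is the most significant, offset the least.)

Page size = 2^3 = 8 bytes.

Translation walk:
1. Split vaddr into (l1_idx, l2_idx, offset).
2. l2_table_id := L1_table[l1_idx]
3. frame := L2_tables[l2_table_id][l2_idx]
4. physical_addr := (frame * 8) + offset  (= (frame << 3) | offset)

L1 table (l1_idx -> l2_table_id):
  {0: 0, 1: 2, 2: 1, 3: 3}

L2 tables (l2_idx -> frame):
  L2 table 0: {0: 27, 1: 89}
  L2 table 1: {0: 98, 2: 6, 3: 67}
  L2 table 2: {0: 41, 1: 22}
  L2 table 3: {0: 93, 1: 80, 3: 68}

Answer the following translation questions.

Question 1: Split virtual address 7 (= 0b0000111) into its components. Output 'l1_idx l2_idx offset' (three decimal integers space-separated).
Answer: 0 0 7

Derivation:
vaddr = 7 = 0b0000111
  top 2 bits -> l1_idx = 0
  next 2 bits -> l2_idx = 0
  bottom 3 bits -> offset = 7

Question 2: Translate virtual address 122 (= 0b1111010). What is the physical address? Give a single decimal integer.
vaddr = 122 = 0b1111010
Split: l1_idx=3, l2_idx=3, offset=2
L1[3] = 3
L2[3][3] = 68
paddr = 68 * 8 + 2 = 546

Answer: 546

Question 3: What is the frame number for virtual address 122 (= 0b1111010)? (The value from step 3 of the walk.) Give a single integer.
Answer: 68

Derivation:
vaddr = 122: l1_idx=3, l2_idx=3
L1[3] = 3; L2[3][3] = 68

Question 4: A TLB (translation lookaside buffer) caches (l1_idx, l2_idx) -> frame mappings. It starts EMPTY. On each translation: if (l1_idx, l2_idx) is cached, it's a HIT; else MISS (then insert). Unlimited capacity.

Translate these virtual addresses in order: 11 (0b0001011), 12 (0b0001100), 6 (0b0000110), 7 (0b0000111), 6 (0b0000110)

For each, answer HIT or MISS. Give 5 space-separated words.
Answer: MISS HIT MISS HIT HIT

Derivation:
vaddr=11: (0,1) not in TLB -> MISS, insert
vaddr=12: (0,1) in TLB -> HIT
vaddr=6: (0,0) not in TLB -> MISS, insert
vaddr=7: (0,0) in TLB -> HIT
vaddr=6: (0,0) in TLB -> HIT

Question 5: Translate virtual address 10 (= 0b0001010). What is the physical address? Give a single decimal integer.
Answer: 714

Derivation:
vaddr = 10 = 0b0001010
Split: l1_idx=0, l2_idx=1, offset=2
L1[0] = 0
L2[0][1] = 89
paddr = 89 * 8 + 2 = 714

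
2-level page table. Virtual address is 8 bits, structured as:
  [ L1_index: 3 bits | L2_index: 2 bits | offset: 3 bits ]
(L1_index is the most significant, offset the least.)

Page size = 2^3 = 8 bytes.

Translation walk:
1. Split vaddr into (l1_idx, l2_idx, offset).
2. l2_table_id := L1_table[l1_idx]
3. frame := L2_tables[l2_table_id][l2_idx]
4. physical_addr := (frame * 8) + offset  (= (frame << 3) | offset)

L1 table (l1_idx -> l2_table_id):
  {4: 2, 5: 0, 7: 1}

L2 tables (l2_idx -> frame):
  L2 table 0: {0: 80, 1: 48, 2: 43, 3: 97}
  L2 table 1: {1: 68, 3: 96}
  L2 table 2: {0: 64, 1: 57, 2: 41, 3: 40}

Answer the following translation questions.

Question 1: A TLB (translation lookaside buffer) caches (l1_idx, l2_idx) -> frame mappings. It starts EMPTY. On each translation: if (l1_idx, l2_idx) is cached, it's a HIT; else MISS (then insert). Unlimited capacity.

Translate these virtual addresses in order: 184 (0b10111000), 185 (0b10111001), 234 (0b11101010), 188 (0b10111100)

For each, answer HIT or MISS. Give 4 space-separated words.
vaddr=184: (5,3) not in TLB -> MISS, insert
vaddr=185: (5,3) in TLB -> HIT
vaddr=234: (7,1) not in TLB -> MISS, insert
vaddr=188: (5,3) in TLB -> HIT

Answer: MISS HIT MISS HIT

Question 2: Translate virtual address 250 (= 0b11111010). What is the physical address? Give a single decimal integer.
Answer: 770

Derivation:
vaddr = 250 = 0b11111010
Split: l1_idx=7, l2_idx=3, offset=2
L1[7] = 1
L2[1][3] = 96
paddr = 96 * 8 + 2 = 770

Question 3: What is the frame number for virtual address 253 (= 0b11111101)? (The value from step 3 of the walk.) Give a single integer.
Answer: 96

Derivation:
vaddr = 253: l1_idx=7, l2_idx=3
L1[7] = 1; L2[1][3] = 96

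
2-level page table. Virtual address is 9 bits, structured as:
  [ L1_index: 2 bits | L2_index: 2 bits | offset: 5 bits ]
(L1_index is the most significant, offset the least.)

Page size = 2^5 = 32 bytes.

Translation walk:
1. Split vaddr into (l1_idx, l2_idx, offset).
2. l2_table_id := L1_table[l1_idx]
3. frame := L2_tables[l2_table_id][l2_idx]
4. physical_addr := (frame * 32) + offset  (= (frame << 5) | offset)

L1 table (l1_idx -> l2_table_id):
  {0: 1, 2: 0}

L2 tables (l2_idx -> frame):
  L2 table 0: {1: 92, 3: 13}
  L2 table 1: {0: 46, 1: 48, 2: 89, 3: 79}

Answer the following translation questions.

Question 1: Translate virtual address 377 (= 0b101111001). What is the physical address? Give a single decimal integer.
Answer: 441

Derivation:
vaddr = 377 = 0b101111001
Split: l1_idx=2, l2_idx=3, offset=25
L1[2] = 0
L2[0][3] = 13
paddr = 13 * 32 + 25 = 441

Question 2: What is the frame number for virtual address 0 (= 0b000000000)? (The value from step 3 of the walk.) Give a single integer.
Answer: 46

Derivation:
vaddr = 0: l1_idx=0, l2_idx=0
L1[0] = 1; L2[1][0] = 46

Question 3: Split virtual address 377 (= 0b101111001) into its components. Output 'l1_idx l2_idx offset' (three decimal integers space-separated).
Answer: 2 3 25

Derivation:
vaddr = 377 = 0b101111001
  top 2 bits -> l1_idx = 2
  next 2 bits -> l2_idx = 3
  bottom 5 bits -> offset = 25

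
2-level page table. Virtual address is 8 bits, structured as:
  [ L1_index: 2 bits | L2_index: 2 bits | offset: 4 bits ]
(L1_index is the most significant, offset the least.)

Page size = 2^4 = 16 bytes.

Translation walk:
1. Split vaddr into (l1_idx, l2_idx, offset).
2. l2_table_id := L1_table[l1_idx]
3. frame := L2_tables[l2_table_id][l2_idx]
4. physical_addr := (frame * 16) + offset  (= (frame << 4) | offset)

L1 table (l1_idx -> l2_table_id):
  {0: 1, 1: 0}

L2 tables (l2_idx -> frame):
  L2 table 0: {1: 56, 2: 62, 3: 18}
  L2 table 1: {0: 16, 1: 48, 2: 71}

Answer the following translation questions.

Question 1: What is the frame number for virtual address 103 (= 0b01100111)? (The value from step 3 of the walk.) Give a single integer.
Answer: 62

Derivation:
vaddr = 103: l1_idx=1, l2_idx=2
L1[1] = 0; L2[0][2] = 62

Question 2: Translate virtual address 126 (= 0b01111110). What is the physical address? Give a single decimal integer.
vaddr = 126 = 0b01111110
Split: l1_idx=1, l2_idx=3, offset=14
L1[1] = 0
L2[0][3] = 18
paddr = 18 * 16 + 14 = 302

Answer: 302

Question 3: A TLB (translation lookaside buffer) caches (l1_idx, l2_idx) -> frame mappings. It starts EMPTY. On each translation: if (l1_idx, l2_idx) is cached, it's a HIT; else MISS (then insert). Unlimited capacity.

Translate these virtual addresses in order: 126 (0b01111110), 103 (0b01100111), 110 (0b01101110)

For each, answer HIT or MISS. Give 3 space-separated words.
vaddr=126: (1,3) not in TLB -> MISS, insert
vaddr=103: (1,2) not in TLB -> MISS, insert
vaddr=110: (1,2) in TLB -> HIT

Answer: MISS MISS HIT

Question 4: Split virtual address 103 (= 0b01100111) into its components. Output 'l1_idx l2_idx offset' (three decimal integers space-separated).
vaddr = 103 = 0b01100111
  top 2 bits -> l1_idx = 1
  next 2 bits -> l2_idx = 2
  bottom 4 bits -> offset = 7

Answer: 1 2 7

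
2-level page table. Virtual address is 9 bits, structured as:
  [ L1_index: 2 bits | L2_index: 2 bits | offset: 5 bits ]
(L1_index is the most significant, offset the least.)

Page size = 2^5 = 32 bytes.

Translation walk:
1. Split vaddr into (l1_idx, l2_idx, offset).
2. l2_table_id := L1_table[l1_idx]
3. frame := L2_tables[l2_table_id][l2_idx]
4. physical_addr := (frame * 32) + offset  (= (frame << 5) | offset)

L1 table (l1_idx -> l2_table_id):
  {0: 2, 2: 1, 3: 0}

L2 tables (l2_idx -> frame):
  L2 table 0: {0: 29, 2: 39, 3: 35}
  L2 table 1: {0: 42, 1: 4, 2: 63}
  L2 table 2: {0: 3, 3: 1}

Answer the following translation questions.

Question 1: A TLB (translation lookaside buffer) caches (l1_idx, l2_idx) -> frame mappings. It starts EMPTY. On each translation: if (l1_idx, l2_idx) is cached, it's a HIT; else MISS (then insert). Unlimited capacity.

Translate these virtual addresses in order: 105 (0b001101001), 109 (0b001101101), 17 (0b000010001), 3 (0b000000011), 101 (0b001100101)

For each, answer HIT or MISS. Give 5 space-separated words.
Answer: MISS HIT MISS HIT HIT

Derivation:
vaddr=105: (0,3) not in TLB -> MISS, insert
vaddr=109: (0,3) in TLB -> HIT
vaddr=17: (0,0) not in TLB -> MISS, insert
vaddr=3: (0,0) in TLB -> HIT
vaddr=101: (0,3) in TLB -> HIT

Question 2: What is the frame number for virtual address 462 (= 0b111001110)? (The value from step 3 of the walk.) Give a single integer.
vaddr = 462: l1_idx=3, l2_idx=2
L1[3] = 0; L2[0][2] = 39

Answer: 39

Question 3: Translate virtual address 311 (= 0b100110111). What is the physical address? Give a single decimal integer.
Answer: 151

Derivation:
vaddr = 311 = 0b100110111
Split: l1_idx=2, l2_idx=1, offset=23
L1[2] = 1
L2[1][1] = 4
paddr = 4 * 32 + 23 = 151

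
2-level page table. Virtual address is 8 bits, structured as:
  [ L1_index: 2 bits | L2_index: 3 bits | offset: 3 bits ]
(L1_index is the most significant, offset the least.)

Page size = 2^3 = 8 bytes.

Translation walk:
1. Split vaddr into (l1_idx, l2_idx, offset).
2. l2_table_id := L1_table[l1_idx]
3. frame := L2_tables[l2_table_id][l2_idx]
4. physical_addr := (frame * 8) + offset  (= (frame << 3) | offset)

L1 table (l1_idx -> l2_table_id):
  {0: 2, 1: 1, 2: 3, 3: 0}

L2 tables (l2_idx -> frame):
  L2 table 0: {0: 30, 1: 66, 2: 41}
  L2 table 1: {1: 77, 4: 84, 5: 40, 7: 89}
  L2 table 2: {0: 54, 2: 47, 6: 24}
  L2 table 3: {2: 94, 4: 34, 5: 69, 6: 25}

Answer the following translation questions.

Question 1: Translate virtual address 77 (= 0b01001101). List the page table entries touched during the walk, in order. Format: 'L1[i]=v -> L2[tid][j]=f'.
vaddr = 77 = 0b01001101
Split: l1_idx=1, l2_idx=1, offset=5

Answer: L1[1]=1 -> L2[1][1]=77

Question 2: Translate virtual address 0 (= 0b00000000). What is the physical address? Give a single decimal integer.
Answer: 432

Derivation:
vaddr = 0 = 0b00000000
Split: l1_idx=0, l2_idx=0, offset=0
L1[0] = 2
L2[2][0] = 54
paddr = 54 * 8 + 0 = 432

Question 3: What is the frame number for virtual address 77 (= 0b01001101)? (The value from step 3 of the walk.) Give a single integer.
Answer: 77

Derivation:
vaddr = 77: l1_idx=1, l2_idx=1
L1[1] = 1; L2[1][1] = 77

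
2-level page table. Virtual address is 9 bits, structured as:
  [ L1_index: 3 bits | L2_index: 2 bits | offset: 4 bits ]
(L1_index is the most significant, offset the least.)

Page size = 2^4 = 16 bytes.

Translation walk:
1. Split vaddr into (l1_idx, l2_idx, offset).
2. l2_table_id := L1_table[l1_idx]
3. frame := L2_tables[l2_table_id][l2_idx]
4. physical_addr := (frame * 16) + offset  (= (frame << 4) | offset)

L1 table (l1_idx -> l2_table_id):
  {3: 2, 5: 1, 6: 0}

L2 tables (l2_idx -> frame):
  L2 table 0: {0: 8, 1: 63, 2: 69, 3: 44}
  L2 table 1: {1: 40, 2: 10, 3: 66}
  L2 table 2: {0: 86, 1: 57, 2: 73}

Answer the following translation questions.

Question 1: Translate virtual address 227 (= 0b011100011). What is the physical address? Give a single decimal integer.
Answer: 1171

Derivation:
vaddr = 227 = 0b011100011
Split: l1_idx=3, l2_idx=2, offset=3
L1[3] = 2
L2[2][2] = 73
paddr = 73 * 16 + 3 = 1171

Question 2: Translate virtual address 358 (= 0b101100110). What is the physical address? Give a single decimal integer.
vaddr = 358 = 0b101100110
Split: l1_idx=5, l2_idx=2, offset=6
L1[5] = 1
L2[1][2] = 10
paddr = 10 * 16 + 6 = 166

Answer: 166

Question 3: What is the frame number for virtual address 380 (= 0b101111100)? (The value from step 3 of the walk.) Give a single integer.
vaddr = 380: l1_idx=5, l2_idx=3
L1[5] = 1; L2[1][3] = 66

Answer: 66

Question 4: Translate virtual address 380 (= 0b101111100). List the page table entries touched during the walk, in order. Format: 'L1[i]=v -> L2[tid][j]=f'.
Answer: L1[5]=1 -> L2[1][3]=66

Derivation:
vaddr = 380 = 0b101111100
Split: l1_idx=5, l2_idx=3, offset=12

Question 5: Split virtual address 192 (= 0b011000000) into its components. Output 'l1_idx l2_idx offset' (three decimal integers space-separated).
vaddr = 192 = 0b011000000
  top 3 bits -> l1_idx = 3
  next 2 bits -> l2_idx = 0
  bottom 4 bits -> offset = 0

Answer: 3 0 0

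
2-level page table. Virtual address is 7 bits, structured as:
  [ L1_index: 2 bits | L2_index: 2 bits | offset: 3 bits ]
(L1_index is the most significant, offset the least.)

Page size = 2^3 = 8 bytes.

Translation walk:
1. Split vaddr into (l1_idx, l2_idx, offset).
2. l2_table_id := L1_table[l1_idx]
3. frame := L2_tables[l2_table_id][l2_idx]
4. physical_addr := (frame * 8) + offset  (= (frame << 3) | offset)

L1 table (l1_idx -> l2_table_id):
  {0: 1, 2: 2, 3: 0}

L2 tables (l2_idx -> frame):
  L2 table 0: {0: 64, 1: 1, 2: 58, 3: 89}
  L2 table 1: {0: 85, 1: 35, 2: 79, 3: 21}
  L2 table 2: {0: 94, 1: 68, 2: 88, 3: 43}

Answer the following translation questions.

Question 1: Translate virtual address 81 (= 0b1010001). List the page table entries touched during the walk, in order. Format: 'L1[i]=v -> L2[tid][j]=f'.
vaddr = 81 = 0b1010001
Split: l1_idx=2, l2_idx=2, offset=1

Answer: L1[2]=2 -> L2[2][2]=88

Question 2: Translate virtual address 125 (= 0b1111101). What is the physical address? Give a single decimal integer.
vaddr = 125 = 0b1111101
Split: l1_idx=3, l2_idx=3, offset=5
L1[3] = 0
L2[0][3] = 89
paddr = 89 * 8 + 5 = 717

Answer: 717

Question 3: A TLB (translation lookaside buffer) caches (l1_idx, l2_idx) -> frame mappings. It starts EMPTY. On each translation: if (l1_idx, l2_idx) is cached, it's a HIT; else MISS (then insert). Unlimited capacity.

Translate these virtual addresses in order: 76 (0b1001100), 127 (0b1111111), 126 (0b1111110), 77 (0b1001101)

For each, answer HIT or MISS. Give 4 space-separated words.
Answer: MISS MISS HIT HIT

Derivation:
vaddr=76: (2,1) not in TLB -> MISS, insert
vaddr=127: (3,3) not in TLB -> MISS, insert
vaddr=126: (3,3) in TLB -> HIT
vaddr=77: (2,1) in TLB -> HIT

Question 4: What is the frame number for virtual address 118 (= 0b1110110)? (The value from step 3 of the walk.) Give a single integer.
Answer: 58

Derivation:
vaddr = 118: l1_idx=3, l2_idx=2
L1[3] = 0; L2[0][2] = 58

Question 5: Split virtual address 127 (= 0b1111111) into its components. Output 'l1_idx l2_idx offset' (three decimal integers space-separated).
Answer: 3 3 7

Derivation:
vaddr = 127 = 0b1111111
  top 2 bits -> l1_idx = 3
  next 2 bits -> l2_idx = 3
  bottom 3 bits -> offset = 7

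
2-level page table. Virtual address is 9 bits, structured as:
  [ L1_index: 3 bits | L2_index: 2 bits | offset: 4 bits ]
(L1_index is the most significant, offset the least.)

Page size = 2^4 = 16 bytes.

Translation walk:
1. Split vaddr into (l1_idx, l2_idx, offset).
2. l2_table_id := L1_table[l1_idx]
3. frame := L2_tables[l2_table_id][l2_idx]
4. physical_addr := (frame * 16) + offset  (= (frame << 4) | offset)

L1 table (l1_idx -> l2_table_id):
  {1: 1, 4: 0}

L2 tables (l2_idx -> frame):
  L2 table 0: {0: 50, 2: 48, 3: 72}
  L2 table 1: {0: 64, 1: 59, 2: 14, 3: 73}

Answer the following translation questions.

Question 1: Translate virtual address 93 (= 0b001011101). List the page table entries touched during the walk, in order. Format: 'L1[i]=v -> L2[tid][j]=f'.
vaddr = 93 = 0b001011101
Split: l1_idx=1, l2_idx=1, offset=13

Answer: L1[1]=1 -> L2[1][1]=59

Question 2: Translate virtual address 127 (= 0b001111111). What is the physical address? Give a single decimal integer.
Answer: 1183

Derivation:
vaddr = 127 = 0b001111111
Split: l1_idx=1, l2_idx=3, offset=15
L1[1] = 1
L2[1][3] = 73
paddr = 73 * 16 + 15 = 1183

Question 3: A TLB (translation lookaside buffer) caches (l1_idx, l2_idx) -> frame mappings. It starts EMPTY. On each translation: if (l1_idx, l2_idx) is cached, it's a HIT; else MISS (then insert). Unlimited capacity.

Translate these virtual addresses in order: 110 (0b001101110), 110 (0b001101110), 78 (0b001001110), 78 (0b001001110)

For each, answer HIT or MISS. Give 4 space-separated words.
vaddr=110: (1,2) not in TLB -> MISS, insert
vaddr=110: (1,2) in TLB -> HIT
vaddr=78: (1,0) not in TLB -> MISS, insert
vaddr=78: (1,0) in TLB -> HIT

Answer: MISS HIT MISS HIT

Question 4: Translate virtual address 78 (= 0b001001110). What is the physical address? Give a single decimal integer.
vaddr = 78 = 0b001001110
Split: l1_idx=1, l2_idx=0, offset=14
L1[1] = 1
L2[1][0] = 64
paddr = 64 * 16 + 14 = 1038

Answer: 1038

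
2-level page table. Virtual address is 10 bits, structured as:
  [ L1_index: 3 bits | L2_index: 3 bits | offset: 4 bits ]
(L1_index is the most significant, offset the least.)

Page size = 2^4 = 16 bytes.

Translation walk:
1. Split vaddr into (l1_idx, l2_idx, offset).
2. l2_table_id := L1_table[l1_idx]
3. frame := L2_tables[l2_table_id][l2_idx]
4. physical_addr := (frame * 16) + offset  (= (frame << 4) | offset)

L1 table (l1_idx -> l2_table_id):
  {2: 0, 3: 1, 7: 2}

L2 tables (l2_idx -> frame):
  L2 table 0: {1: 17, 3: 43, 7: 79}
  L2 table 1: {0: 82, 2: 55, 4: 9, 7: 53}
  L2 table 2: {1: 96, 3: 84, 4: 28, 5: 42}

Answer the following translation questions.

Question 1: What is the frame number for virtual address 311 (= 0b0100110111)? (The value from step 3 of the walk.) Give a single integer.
vaddr = 311: l1_idx=2, l2_idx=3
L1[2] = 0; L2[0][3] = 43

Answer: 43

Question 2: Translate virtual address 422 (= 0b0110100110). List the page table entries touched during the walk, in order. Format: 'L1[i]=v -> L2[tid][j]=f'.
Answer: L1[3]=1 -> L2[1][2]=55

Derivation:
vaddr = 422 = 0b0110100110
Split: l1_idx=3, l2_idx=2, offset=6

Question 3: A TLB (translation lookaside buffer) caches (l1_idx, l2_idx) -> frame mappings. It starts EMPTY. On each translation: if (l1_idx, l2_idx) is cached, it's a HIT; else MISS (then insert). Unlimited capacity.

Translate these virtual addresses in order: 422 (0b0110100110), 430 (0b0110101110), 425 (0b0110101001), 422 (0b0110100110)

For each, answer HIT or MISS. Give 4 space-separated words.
vaddr=422: (3,2) not in TLB -> MISS, insert
vaddr=430: (3,2) in TLB -> HIT
vaddr=425: (3,2) in TLB -> HIT
vaddr=422: (3,2) in TLB -> HIT

Answer: MISS HIT HIT HIT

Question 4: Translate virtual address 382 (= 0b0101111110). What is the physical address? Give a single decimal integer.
vaddr = 382 = 0b0101111110
Split: l1_idx=2, l2_idx=7, offset=14
L1[2] = 0
L2[0][7] = 79
paddr = 79 * 16 + 14 = 1278

Answer: 1278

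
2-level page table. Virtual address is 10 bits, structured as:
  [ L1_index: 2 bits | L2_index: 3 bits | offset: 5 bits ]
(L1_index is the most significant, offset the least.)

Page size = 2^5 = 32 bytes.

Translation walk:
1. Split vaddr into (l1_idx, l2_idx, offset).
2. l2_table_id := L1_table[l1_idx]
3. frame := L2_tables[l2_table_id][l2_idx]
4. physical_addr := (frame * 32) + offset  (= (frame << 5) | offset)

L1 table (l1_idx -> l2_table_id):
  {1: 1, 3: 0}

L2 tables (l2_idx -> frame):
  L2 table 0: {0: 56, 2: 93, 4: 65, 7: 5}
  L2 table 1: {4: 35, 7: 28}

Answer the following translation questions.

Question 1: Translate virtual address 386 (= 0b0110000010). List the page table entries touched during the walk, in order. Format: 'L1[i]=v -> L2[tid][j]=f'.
vaddr = 386 = 0b0110000010
Split: l1_idx=1, l2_idx=4, offset=2

Answer: L1[1]=1 -> L2[1][4]=35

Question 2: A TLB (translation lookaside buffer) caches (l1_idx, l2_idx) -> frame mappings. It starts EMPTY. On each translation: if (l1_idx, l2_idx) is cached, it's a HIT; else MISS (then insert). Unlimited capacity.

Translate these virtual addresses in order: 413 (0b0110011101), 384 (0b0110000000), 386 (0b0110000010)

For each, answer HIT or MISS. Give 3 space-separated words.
Answer: MISS HIT HIT

Derivation:
vaddr=413: (1,4) not in TLB -> MISS, insert
vaddr=384: (1,4) in TLB -> HIT
vaddr=386: (1,4) in TLB -> HIT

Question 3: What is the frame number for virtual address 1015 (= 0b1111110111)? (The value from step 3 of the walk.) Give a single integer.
vaddr = 1015: l1_idx=3, l2_idx=7
L1[3] = 0; L2[0][7] = 5

Answer: 5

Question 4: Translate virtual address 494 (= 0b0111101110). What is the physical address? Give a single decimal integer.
vaddr = 494 = 0b0111101110
Split: l1_idx=1, l2_idx=7, offset=14
L1[1] = 1
L2[1][7] = 28
paddr = 28 * 32 + 14 = 910

Answer: 910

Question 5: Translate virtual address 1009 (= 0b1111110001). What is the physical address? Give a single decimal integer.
Answer: 177

Derivation:
vaddr = 1009 = 0b1111110001
Split: l1_idx=3, l2_idx=7, offset=17
L1[3] = 0
L2[0][7] = 5
paddr = 5 * 32 + 17 = 177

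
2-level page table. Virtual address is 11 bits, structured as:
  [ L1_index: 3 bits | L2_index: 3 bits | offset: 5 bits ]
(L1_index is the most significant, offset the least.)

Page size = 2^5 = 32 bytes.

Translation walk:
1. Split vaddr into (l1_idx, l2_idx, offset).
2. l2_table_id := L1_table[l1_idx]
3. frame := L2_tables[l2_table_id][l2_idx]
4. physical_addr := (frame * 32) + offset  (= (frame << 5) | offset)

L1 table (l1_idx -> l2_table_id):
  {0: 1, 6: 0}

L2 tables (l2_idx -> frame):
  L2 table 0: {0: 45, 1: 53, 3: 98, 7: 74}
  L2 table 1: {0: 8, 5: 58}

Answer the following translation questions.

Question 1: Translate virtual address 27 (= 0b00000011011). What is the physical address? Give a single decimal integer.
Answer: 283

Derivation:
vaddr = 27 = 0b00000011011
Split: l1_idx=0, l2_idx=0, offset=27
L1[0] = 1
L2[1][0] = 8
paddr = 8 * 32 + 27 = 283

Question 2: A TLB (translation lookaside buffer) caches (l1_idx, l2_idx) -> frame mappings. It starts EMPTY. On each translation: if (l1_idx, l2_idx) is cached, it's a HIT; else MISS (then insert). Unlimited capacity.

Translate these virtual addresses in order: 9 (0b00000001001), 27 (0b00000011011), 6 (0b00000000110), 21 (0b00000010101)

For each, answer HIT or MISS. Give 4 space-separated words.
Answer: MISS HIT HIT HIT

Derivation:
vaddr=9: (0,0) not in TLB -> MISS, insert
vaddr=27: (0,0) in TLB -> HIT
vaddr=6: (0,0) in TLB -> HIT
vaddr=21: (0,0) in TLB -> HIT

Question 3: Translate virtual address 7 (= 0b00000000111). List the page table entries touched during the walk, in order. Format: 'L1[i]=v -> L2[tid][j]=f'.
Answer: L1[0]=1 -> L2[1][0]=8

Derivation:
vaddr = 7 = 0b00000000111
Split: l1_idx=0, l2_idx=0, offset=7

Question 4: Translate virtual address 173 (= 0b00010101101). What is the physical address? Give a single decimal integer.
Answer: 1869

Derivation:
vaddr = 173 = 0b00010101101
Split: l1_idx=0, l2_idx=5, offset=13
L1[0] = 1
L2[1][5] = 58
paddr = 58 * 32 + 13 = 1869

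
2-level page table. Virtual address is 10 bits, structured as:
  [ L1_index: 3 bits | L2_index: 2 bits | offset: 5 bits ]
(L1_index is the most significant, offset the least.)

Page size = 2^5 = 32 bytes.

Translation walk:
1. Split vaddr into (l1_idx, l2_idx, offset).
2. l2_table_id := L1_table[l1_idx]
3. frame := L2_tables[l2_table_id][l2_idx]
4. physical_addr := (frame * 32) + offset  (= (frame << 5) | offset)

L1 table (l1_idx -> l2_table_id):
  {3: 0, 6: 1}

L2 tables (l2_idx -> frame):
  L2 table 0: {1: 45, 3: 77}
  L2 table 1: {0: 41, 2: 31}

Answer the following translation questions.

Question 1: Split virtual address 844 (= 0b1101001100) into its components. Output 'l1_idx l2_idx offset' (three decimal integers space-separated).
Answer: 6 2 12

Derivation:
vaddr = 844 = 0b1101001100
  top 3 bits -> l1_idx = 6
  next 2 bits -> l2_idx = 2
  bottom 5 bits -> offset = 12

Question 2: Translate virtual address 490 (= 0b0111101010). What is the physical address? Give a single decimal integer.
Answer: 2474

Derivation:
vaddr = 490 = 0b0111101010
Split: l1_idx=3, l2_idx=3, offset=10
L1[3] = 0
L2[0][3] = 77
paddr = 77 * 32 + 10 = 2474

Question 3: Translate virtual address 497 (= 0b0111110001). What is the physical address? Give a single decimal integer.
Answer: 2481

Derivation:
vaddr = 497 = 0b0111110001
Split: l1_idx=3, l2_idx=3, offset=17
L1[3] = 0
L2[0][3] = 77
paddr = 77 * 32 + 17 = 2481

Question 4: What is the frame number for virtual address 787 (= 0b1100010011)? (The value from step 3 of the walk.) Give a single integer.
Answer: 41

Derivation:
vaddr = 787: l1_idx=6, l2_idx=0
L1[6] = 1; L2[1][0] = 41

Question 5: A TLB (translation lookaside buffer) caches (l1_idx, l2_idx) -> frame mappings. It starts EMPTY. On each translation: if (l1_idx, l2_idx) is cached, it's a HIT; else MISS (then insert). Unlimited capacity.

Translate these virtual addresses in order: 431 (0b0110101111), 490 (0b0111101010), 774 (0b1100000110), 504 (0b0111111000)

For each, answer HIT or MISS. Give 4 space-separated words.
vaddr=431: (3,1) not in TLB -> MISS, insert
vaddr=490: (3,3) not in TLB -> MISS, insert
vaddr=774: (6,0) not in TLB -> MISS, insert
vaddr=504: (3,3) in TLB -> HIT

Answer: MISS MISS MISS HIT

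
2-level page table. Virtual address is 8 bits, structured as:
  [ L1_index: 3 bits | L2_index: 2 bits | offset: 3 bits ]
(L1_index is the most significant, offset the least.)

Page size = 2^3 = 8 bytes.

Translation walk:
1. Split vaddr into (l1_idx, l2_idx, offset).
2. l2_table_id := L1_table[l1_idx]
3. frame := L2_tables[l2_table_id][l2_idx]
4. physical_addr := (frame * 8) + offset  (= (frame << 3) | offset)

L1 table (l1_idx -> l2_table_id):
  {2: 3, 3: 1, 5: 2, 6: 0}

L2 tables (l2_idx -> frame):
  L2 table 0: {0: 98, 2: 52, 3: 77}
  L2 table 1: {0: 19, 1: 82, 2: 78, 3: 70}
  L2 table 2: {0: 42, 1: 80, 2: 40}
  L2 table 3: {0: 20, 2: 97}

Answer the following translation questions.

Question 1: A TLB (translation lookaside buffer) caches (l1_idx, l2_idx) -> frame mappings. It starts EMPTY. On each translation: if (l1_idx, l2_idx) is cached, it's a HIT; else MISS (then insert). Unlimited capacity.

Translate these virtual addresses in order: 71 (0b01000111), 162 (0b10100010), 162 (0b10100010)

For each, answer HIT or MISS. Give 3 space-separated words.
Answer: MISS MISS HIT

Derivation:
vaddr=71: (2,0) not in TLB -> MISS, insert
vaddr=162: (5,0) not in TLB -> MISS, insert
vaddr=162: (5,0) in TLB -> HIT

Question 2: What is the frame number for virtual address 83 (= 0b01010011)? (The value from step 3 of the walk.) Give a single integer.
Answer: 97

Derivation:
vaddr = 83: l1_idx=2, l2_idx=2
L1[2] = 3; L2[3][2] = 97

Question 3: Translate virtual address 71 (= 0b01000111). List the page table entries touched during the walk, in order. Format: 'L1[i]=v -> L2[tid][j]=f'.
vaddr = 71 = 0b01000111
Split: l1_idx=2, l2_idx=0, offset=7

Answer: L1[2]=3 -> L2[3][0]=20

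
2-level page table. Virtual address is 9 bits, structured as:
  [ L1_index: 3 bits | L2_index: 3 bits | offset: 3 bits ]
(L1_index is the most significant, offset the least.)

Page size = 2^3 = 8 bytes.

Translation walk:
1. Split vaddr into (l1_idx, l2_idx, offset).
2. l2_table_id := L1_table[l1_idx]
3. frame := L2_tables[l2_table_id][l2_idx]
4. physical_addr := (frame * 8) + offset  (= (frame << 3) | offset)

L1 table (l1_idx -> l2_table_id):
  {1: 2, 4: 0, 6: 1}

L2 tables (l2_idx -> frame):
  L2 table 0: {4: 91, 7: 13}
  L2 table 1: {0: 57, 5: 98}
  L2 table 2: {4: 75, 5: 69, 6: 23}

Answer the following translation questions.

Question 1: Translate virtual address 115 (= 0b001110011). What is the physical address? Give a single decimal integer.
Answer: 187

Derivation:
vaddr = 115 = 0b001110011
Split: l1_idx=1, l2_idx=6, offset=3
L1[1] = 2
L2[2][6] = 23
paddr = 23 * 8 + 3 = 187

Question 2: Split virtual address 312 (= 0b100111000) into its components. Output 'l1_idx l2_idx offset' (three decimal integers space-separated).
vaddr = 312 = 0b100111000
  top 3 bits -> l1_idx = 4
  next 3 bits -> l2_idx = 7
  bottom 3 bits -> offset = 0

Answer: 4 7 0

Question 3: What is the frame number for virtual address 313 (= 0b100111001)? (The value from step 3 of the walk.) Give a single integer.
vaddr = 313: l1_idx=4, l2_idx=7
L1[4] = 0; L2[0][7] = 13

Answer: 13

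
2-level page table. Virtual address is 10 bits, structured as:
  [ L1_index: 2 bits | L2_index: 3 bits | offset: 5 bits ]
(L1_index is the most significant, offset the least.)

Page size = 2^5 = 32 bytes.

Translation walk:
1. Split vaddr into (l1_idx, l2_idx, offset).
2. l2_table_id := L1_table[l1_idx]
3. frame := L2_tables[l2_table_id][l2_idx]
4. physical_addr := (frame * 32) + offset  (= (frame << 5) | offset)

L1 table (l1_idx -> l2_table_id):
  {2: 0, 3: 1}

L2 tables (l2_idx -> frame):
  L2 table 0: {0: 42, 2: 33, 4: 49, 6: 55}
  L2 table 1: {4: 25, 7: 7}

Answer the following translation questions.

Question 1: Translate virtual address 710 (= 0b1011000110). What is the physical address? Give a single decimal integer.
Answer: 1766

Derivation:
vaddr = 710 = 0b1011000110
Split: l1_idx=2, l2_idx=6, offset=6
L1[2] = 0
L2[0][6] = 55
paddr = 55 * 32 + 6 = 1766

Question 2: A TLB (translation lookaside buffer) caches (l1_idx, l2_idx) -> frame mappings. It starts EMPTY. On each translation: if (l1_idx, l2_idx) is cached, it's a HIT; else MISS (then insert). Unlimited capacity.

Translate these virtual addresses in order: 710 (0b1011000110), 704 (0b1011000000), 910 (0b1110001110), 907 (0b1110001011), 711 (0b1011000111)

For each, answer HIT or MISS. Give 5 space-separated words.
vaddr=710: (2,6) not in TLB -> MISS, insert
vaddr=704: (2,6) in TLB -> HIT
vaddr=910: (3,4) not in TLB -> MISS, insert
vaddr=907: (3,4) in TLB -> HIT
vaddr=711: (2,6) in TLB -> HIT

Answer: MISS HIT MISS HIT HIT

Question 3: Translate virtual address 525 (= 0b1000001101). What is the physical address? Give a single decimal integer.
Answer: 1357

Derivation:
vaddr = 525 = 0b1000001101
Split: l1_idx=2, l2_idx=0, offset=13
L1[2] = 0
L2[0][0] = 42
paddr = 42 * 32 + 13 = 1357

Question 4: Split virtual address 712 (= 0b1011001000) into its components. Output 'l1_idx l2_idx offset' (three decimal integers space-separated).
Answer: 2 6 8

Derivation:
vaddr = 712 = 0b1011001000
  top 2 bits -> l1_idx = 2
  next 3 bits -> l2_idx = 6
  bottom 5 bits -> offset = 8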